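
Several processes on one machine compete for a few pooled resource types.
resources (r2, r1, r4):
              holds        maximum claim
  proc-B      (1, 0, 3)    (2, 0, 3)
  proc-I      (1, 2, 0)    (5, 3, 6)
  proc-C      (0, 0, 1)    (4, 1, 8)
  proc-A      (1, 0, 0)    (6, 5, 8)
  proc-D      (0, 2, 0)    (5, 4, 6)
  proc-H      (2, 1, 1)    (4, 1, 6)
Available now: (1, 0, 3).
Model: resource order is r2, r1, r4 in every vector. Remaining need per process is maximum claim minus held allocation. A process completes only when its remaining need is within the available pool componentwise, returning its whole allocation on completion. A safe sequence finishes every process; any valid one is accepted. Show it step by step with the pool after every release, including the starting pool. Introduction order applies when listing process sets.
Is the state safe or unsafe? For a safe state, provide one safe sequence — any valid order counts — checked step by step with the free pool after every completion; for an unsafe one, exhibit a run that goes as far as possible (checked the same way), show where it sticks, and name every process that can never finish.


SAFE. One safe sequence: proc-B, proc-H, proc-I, proc-D, proc-C, proc-A.
Key observation: reading the order forward, proc-B is the first process whose need (1, 0, 0) meets the free pool (1, 0, 3) exactly on a resource it requests.
Check, step by step:
  pool = (1, 0, 3)
  run proc-B (needs (1, 0, 0), free (1, 0, 3)); after release of (1, 0, 3) the pool is (2, 0, 6)
  run proc-H (needs (2, 0, 5), free (2, 0, 6)); after release of (2, 1, 1) the pool is (4, 1, 7)
  run proc-I (needs (4, 1, 6), free (4, 1, 7)); after release of (1, 2, 0) the pool is (5, 3, 7)
  run proc-D (needs (5, 2, 6), free (5, 3, 7)); after release of (0, 2, 0) the pool is (5, 5, 7)
  run proc-C (needs (4, 1, 7), free (5, 5, 7)); after release of (0, 0, 1) the pool is (5, 5, 8)
  run proc-A (needs (5, 5, 8), free (5, 5, 8)); after release of (1, 0, 0) the pool is (6, 5, 8)


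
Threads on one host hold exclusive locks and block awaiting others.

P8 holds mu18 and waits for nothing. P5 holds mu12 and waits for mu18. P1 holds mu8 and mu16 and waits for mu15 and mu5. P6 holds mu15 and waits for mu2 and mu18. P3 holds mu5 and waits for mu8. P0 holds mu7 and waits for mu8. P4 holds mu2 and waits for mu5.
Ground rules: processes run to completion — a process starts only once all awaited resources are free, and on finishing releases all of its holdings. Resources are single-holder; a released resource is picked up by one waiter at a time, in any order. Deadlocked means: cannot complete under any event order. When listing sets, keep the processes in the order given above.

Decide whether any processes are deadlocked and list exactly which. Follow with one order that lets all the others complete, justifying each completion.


The deadlocked set is P1, P6, P3, P0 and P4.
Key observation: the loop P1 -> P6 -> P4 -> P3 -> P1 blocks itself forever; P0 waits into the deadlock from upstream.
One completion order for the rest: P8, P5.
Walking it through:
  run P8 (it waits on nothing); releases mu18
  run P5 (all its waits — mu18 — are resolved); releases mu12


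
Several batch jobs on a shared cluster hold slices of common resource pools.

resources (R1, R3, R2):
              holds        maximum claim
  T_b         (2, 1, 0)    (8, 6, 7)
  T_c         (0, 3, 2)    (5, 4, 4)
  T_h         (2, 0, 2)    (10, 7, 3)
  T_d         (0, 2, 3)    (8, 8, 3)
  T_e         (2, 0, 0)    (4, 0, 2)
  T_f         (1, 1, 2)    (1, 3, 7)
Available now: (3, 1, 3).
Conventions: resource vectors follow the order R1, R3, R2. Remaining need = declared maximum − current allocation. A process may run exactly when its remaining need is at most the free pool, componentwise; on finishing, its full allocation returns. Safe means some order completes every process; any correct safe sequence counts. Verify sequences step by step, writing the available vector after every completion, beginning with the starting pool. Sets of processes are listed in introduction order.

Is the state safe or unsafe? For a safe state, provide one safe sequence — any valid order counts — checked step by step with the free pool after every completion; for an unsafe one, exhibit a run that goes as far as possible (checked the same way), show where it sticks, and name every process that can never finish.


SAFE, for example via the order T_e, T_c, T_f, T_b, T_d, T_h.
Key observation: reading the order forward, T_c is the first process whose need (5, 1, 2) meets the free pool (5, 1, 3) exactly on a resource it requests.
Verifying each step:
  pool = (3, 1, 3)
  T_e: need (2, 0, 2) fits (3, 1, 3); releases (2, 0, 0), pool now (5, 1, 3)
  T_c: need (5, 1, 2) fits (5, 1, 3); releases (0, 3, 2), pool now (5, 4, 5)
  T_f: need (0, 2, 5) fits (5, 4, 5); releases (1, 1, 2), pool now (6, 5, 7)
  T_b: need (6, 5, 7) fits (6, 5, 7); releases (2, 1, 0), pool now (8, 6, 7)
  T_d: need (8, 6, 0) fits (8, 6, 7); releases (0, 2, 3), pool now (8, 8, 10)
  T_h: need (8, 7, 1) fits (8, 8, 10); releases (2, 0, 2), pool now (10, 8, 12)


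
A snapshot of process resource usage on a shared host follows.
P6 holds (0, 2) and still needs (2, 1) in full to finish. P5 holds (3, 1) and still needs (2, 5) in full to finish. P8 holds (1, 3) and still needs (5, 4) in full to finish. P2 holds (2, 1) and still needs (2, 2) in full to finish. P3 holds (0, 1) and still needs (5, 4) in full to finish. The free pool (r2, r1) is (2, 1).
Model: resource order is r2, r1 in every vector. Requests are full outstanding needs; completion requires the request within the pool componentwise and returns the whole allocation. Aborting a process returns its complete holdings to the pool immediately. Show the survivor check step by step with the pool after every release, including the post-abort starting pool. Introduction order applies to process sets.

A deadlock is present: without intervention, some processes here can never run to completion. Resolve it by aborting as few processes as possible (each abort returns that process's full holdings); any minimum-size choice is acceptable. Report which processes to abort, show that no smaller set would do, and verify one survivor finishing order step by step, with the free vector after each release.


Abort P5.
Key observation: aborting P5 returns (3, 1), and P3 — hopeless before — runs at step 2 with the returned capacity in the pool.
Why nothing smaller works: aborting no one leaves the state deadlocked as given.
One survivor order: P6, P3, P8, P2. Walking it through (post-abort pool first):
  pool = (5, 2)
  P6: need (2, 1) fits (5, 2); releases (0, 2), pool now (5, 4)
  P3: need (5, 4) fits (5, 4); releases (0, 1), pool now (5, 5)
  P8: need (5, 4) fits (5, 5); releases (1, 3), pool now (6, 8)
  P2: need (2, 2) fits (6, 8); releases (2, 1), pool now (8, 9)


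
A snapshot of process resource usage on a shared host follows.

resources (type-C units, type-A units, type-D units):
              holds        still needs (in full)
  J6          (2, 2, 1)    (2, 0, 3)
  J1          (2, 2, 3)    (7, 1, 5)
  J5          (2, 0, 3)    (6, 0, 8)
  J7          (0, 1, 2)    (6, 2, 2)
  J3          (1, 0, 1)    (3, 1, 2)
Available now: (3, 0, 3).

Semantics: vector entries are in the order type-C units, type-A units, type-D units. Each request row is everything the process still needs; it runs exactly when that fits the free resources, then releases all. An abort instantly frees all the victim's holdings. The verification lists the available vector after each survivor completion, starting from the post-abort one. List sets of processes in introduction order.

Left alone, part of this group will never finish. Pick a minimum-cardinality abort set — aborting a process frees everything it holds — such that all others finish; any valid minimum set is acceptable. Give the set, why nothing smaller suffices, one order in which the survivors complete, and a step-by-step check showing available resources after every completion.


Minimum abort set: J5.
Key observation: J1 was stuck for good until J5 gave back (2, 0, 3); in the order shown it finishes at step 4.
Why nothing smaller works: aborting no one leaves the state deadlocked as given.
The survivors complete as J6, J3, J7, J1. Step-by-step check (starting from the post-abort pool):
  pool = (5, 0, 6)
  J6 needs (2, 0, 3) <= (5, 0, 6) -> finishes; pool += (2, 2, 1) = (7, 2, 7)
  J3 needs (3, 1, 2) <= (7, 2, 7) -> finishes; pool += (1, 0, 1) = (8, 2, 8)
  J7 needs (6, 2, 2) <= (8, 2, 8) -> finishes; pool += (0, 1, 2) = (8, 3, 10)
  J1 needs (7, 1, 5) <= (8, 3, 10) -> finishes; pool += (2, 2, 3) = (10, 5, 13)


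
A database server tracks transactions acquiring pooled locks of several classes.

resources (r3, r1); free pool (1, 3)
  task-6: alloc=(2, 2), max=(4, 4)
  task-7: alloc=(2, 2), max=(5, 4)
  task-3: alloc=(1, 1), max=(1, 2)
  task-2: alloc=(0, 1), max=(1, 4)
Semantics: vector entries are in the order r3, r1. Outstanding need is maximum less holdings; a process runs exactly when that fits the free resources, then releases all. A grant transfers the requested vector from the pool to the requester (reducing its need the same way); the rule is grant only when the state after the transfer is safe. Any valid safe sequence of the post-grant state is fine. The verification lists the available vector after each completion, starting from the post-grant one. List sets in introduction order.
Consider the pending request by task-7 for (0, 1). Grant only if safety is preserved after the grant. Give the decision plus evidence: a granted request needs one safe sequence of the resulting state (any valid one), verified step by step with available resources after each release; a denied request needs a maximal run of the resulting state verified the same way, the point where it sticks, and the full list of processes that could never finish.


GRANT. The post-grant state is safe; one safe sequence: task-3, task-2, task-6, task-7.
Key observation: after the grant the pool drops to (1, 2), which still lets task-3 finish first and unwind the rest.
Step-by-step check of the post-grant state:
  pool = (1, 2)
  task-3 needs (0, 1) <= (1, 2) -> finishes; pool += (1, 1) = (2, 3)
  task-2 needs (1, 3) <= (2, 3) -> finishes; pool += (0, 1) = (2, 4)
  task-6 needs (2, 2) <= (2, 4) -> finishes; pool += (2, 2) = (4, 6)
  task-7 needs (3, 1) <= (4, 6) -> finishes; pool += (2, 3) = (6, 9)


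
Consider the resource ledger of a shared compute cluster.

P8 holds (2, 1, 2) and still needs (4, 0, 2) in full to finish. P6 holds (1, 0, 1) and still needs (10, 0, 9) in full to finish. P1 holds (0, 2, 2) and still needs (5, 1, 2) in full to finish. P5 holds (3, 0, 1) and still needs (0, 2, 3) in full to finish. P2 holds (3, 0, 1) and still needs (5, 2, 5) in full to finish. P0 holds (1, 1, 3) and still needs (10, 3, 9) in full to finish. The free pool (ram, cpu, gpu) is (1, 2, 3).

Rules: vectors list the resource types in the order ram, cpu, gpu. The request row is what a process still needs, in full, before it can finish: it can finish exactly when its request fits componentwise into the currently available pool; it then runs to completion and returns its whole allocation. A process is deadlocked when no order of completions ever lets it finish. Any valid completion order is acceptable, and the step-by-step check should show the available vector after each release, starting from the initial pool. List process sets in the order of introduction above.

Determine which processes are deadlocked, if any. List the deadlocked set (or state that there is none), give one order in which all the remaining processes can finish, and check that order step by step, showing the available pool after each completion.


The deadlocked set is P6 and P0.
Key observation: once P5, P8, P2, P1 finish, the pool peaks at (9, 5, 9) — and every remaining process still needs more ram than that.
A valid finishing order for the others: P5, P8, P2, P1. Walking it through:
  pool = (1, 2, 3)
  run P5 (needs (0, 2, 3), free (1, 2, 3)); after release of (3, 0, 1) the pool is (4, 2, 4)
  run P8 (needs (4, 0, 2), free (4, 2, 4)); after release of (2, 1, 2) the pool is (6, 3, 6)
  run P2 (needs (5, 2, 5), free (6, 3, 6)); after release of (3, 0, 1) the pool is (9, 3, 7)
  run P1 (needs (5, 1, 2), free (9, 3, 7)); after release of (0, 2, 2) the pool is (9, 5, 9)
None of the blocked processes ever fits:
  P6 still needs (10, 0, 9) but only (9, 5, 9) is free — short on ram
  P0 still needs (10, 3, 9) but only (9, 5, 9) is free — short on ram


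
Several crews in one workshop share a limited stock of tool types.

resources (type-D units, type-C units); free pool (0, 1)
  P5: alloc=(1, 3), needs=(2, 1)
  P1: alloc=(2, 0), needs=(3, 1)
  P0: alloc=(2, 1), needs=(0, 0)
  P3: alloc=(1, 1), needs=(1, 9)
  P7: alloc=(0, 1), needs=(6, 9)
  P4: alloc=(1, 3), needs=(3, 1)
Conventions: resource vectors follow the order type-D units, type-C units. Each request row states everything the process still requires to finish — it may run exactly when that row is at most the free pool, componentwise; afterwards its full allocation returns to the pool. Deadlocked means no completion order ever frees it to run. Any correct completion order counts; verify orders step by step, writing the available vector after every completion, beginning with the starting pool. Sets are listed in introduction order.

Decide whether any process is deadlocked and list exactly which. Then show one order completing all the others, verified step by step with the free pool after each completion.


The deadlocked set is P3 and P7.
Key observation: once P0, P5, P4, P1 finish, the pool peaks at (6, 8) — and every remaining process still needs more type-C units than that.
A valid finishing order for the others: P0, P5, P4, P1. Step-by-step check:
  pool = (0, 1)
  P0 needs (0, 0) <= (0, 1) -> finishes; pool += (2, 1) = (2, 2)
  P5 needs (2, 1) <= (2, 2) -> finishes; pool += (1, 3) = (3, 5)
  P4 needs (3, 1) <= (3, 5) -> finishes; pool += (1, 3) = (4, 8)
  P1 needs (3, 1) <= (4, 8) -> finishes; pool += (2, 0) = (6, 8)
The blocked processes can never fit:
  P3 still needs (1, 9) but only (6, 8) is free — short on type-C units
  P7 still needs (6, 9) but only (6, 8) is free — short on type-C units


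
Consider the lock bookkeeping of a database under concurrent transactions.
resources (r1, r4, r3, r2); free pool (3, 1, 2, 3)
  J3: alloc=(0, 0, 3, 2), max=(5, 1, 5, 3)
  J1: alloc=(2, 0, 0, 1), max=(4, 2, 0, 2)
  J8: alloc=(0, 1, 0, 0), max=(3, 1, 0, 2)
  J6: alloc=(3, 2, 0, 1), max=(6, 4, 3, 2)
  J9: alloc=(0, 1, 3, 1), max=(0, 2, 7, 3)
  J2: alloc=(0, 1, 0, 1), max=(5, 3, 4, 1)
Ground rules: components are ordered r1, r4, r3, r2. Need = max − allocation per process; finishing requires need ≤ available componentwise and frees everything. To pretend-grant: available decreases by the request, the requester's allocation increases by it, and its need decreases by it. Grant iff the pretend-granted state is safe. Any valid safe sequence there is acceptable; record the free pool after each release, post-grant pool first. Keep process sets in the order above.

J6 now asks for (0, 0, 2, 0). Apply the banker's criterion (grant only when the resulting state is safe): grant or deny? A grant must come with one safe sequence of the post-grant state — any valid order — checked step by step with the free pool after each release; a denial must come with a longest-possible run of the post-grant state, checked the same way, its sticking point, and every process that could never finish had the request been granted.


DENY — the pretend-granted state is unsafe.
Key observation: the pool after J8, J1 is (5, 2, 0, 4); every surviving request exceeds it in r3, so progress ends there.
On the post-grant state, J8, J1 is a maximal run — nothing extends it. Walking it through:
  pool = (3, 1, 0, 3)
  J8: need (3, 0, 0, 2) fits (3, 1, 0, 3); releases (0, 1, 0, 0), pool now (3, 2, 0, 3)
  J1: need (2, 2, 0, 1) fits (3, 2, 0, 3); releases (2, 0, 0, 1), pool now (5, 2, 0, 4)
  J3 still needs (5, 1, 2, 1) but only (5, 2, 0, 4) is free — short on r3
  J6 still needs (3, 2, 1, 1) but only (5, 2, 0, 4) is free — short on r3
  J9 still needs (0, 1, 4, 2) but only (5, 2, 0, 4) is free — short on r3
  J2 still needs (5, 2, 4, 0) but only (5, 2, 0, 4) is free — short on r3
Post-grant, the permanently blocked set is J3, J6, J9 and J2.


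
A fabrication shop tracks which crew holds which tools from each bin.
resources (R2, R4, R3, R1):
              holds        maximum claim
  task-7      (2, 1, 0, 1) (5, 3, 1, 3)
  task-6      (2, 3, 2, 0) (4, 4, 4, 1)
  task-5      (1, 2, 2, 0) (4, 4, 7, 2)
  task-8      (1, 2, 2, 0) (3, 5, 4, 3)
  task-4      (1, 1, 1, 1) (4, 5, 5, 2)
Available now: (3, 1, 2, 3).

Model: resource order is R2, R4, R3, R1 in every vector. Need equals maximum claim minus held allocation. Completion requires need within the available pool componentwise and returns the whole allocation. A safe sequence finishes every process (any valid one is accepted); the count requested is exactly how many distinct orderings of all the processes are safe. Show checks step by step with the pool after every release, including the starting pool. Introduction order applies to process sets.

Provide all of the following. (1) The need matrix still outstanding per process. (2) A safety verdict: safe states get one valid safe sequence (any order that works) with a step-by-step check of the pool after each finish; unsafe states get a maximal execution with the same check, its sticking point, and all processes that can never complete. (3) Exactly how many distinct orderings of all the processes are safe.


(1) Remaining need (order R2, R4, R3, R1):
  task-7: (3, 2, 1, 2)
  task-6: (2, 1, 2, 1)
  task-5: (3, 2, 5, 2)
  task-8: (2, 3, 2, 3)
  task-4: (3, 4, 4, 1)
(2) The state is SAFE; one workable sequence: task-6, task-8, task-4, task-7, task-5.
Key observation: the first exact fit in this order is task-6 — it needs (2, 1, 2, 1) with (3, 1, 2, 3) free, meeting a requested resource to the last unit.
Check, step by step:
  pool = (3, 1, 2, 3)
  task-6: need (2, 1, 2, 1) fits (3, 1, 2, 3); releases (2, 3, 2, 0), pool now (5, 4, 4, 3)
  task-8: need (2, 3, 2, 3) fits (5, 4, 4, 3); releases (1, 2, 2, 0), pool now (6, 6, 6, 3)
  task-4: need (3, 4, 4, 1) fits (6, 6, 6, 3); releases (1, 1, 1, 1), pool now (7, 7, 7, 4)
  task-7: need (3, 2, 1, 2) fits (7, 7, 7, 4); releases (2, 1, 0, 1), pool now (9, 8, 7, 5)
  task-5: need (3, 2, 5, 2) fits (9, 8, 7, 5); releases (1, 2, 2, 0), pool now (10, 10, 9, 5)
(3) Precisely 16 of the possible complete orderings are safe sequences.


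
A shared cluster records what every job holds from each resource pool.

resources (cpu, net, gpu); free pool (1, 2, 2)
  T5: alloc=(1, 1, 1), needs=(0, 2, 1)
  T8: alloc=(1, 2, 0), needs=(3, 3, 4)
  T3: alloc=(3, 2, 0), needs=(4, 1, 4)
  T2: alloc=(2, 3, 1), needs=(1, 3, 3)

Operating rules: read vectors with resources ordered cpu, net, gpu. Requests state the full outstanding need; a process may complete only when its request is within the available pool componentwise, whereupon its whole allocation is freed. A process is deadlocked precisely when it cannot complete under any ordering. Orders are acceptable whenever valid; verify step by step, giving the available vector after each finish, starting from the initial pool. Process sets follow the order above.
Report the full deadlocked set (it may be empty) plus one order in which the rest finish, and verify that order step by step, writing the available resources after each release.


Nothing here is deadlocked.
Key observation: T5 fits the free pool immediately, and its release cascades until everyone finishes.
A valid finishing order for the others: T5, T2, T8, T3. Check, step by step:
  pool = (1, 2, 2)
  T5 needs (0, 2, 1) <= (1, 2, 2) -> finishes; pool += (1, 1, 1) = (2, 3, 3)
  T2 needs (1, 3, 3) <= (2, 3, 3) -> finishes; pool += (2, 3, 1) = (4, 6, 4)
  T8 needs (3, 3, 4) <= (4, 6, 4) -> finishes; pool += (1, 2, 0) = (5, 8, 4)
  T3 needs (4, 1, 4) <= (5, 8, 4) -> finishes; pool += (3, 2, 0) = (8, 10, 4)


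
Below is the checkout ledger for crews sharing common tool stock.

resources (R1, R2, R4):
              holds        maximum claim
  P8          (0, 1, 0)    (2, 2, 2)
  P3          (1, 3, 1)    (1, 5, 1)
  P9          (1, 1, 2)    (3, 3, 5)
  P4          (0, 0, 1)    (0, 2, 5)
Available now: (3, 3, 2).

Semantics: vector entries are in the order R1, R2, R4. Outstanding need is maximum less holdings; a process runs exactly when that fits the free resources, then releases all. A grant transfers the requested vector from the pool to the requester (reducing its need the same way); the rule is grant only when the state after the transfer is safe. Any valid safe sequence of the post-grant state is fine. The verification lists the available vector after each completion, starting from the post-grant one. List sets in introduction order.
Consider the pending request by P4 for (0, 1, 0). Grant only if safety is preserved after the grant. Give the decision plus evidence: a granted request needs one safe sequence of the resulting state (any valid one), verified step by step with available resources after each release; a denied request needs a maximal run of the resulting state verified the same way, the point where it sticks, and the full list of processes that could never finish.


GRANT. The post-grant state is safe; one safe sequence: P8, P3, P9, P4.
Key observation: the grant leaves (3, 2, 2) free — enough for P8, whose release restarts the cascade.
Step-by-step check of the post-grant state:
  pool = (3, 2, 2)
  run P8 (needs (2, 1, 2), free (3, 2, 2)); after release of (0, 1, 0) the pool is (3, 3, 2)
  run P3 (needs (0, 2, 0), free (3, 3, 2)); after release of (1, 3, 1) the pool is (4, 6, 3)
  run P9 (needs (2, 2, 3), free (4, 6, 3)); after release of (1, 1, 2) the pool is (5, 7, 5)
  run P4 (needs (0, 1, 4), free (5, 7, 5)); after release of (0, 1, 1) the pool is (5, 8, 6)


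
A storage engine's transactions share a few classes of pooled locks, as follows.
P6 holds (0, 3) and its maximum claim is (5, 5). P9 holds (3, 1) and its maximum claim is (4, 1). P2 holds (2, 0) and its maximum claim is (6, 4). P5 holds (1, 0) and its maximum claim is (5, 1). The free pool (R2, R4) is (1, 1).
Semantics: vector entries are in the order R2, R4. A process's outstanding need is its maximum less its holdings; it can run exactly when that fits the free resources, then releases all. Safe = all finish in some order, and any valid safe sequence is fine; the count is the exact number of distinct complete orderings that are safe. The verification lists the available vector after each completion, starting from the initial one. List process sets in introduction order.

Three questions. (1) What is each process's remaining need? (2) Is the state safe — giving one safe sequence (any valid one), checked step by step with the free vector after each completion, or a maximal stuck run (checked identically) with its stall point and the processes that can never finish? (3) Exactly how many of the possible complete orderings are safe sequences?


(1) Outstanding need per process (order R2, R4):
  P6: (5, 2)
  P9: (1, 0)
  P2: (4, 4)
  P5: (4, 1)
(2) SAFE. One safe sequence: P9, P5, P6, P2.
Key observation: P9 is the earliest step where a requested resource binds exactly: need (1, 0), pool (1, 1) at its turn.
Step-by-step check:
  pool = (1, 1)
  P9: need (1, 0) fits (1, 1); releases (3, 1), pool now (4, 2)
  P5: need (4, 1) fits (4, 2); releases (1, 0), pool now (5, 2)
  P6: need (5, 2) fits (5, 2); releases (0, 3), pool now (5, 5)
  P2: need (4, 4) fits (5, 5); releases (2, 0), pool now (7, 5)
(3) Precisely 1 of the possible complete orderings is a safe sequence.


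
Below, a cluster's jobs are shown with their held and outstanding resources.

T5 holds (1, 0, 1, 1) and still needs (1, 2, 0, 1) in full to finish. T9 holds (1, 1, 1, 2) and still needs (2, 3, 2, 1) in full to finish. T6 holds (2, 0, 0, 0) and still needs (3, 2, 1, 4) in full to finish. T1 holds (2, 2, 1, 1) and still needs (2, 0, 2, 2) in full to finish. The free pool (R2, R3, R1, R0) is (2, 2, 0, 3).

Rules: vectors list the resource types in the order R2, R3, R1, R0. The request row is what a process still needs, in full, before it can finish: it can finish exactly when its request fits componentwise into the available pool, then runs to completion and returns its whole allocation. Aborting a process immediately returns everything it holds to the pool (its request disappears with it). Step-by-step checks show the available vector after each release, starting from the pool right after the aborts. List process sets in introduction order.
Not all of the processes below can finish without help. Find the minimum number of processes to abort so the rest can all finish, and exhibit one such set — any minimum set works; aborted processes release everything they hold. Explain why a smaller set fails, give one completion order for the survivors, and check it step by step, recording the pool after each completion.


Minimum abort set: T9.
Key observation: aborting T9 returns (1, 1, 1, 2), and T1 — hopeless before — runs at step 2 with the returned capacity in the pool.
No smaller set exists: with zero aborts the deadlock remains.
Survivors finish in the order: T5, T1, T6. Check, step by step (pool after the aborts first):
  pool = (3, 3, 1, 5)
  run T5 (needs (1, 2, 0, 1), free (3, 3, 1, 5)); after release of (1, 0, 1, 1) the pool is (4, 3, 2, 6)
  run T1 (needs (2, 0, 2, 2), free (4, 3, 2, 6)); after release of (2, 2, 1, 1) the pool is (6, 5, 3, 7)
  run T6 (needs (3, 2, 1, 4), free (6, 5, 3, 7)); after release of (2, 0, 0, 0) the pool is (8, 5, 3, 7)


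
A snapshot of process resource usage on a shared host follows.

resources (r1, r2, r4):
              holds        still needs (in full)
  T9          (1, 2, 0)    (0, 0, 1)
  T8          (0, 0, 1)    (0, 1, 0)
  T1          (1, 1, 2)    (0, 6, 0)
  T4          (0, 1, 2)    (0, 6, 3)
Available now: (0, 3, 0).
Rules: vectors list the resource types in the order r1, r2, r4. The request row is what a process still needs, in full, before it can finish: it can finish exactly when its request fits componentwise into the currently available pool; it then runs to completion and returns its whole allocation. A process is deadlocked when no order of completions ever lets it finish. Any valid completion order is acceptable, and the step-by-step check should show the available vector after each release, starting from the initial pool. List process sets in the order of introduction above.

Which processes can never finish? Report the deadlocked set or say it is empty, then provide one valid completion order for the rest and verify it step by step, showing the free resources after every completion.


The deadlocked set is T1 and T4.
Key observation: the wall is r2: completing T8, T9 brings the pool only to (1, 5, 1), and all the rest need more.
One completion order for the rest: T8, T9. Step-by-step check:
  pool = (0, 3, 0)
  T8 needs (0, 1, 0) <= (0, 3, 0) -> finishes; pool += (0, 0, 1) = (0, 3, 1)
  T9 needs (0, 0, 1) <= (0, 3, 1) -> finishes; pool += (1, 2, 0) = (1, 5, 1)
None of the blocked processes ever fits:
  blocked: T1 wants (0, 6, 0), pool (1, 5, 1) — not enough r2
  blocked: T4 wants (0, 6, 3), pool (1, 5, 1) — not enough r2 and r4


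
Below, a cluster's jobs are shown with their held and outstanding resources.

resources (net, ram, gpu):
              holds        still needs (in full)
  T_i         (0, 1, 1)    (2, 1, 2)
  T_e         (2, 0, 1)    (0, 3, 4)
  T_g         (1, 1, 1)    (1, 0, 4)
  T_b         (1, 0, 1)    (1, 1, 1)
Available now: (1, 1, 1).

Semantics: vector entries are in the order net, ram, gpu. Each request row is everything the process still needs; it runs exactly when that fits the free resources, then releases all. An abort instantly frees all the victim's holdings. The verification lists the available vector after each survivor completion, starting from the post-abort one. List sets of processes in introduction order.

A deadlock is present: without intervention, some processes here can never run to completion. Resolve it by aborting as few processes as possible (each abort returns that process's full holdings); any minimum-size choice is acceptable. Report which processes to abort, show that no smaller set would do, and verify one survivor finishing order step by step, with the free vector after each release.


Abort T_e.
Key observation: the deadlocked T_g becomes finishable only because T_e released (2, 0, 1); it completes at step 3 below.
No smaller set exists: with zero aborts the deadlock remains.
The survivors complete as T_b, T_i, T_g. Step-by-step check (starting from the post-abort pool):
  pool = (3, 1, 2)
  run T_b (needs (1, 1, 1), free (3, 1, 2)); after release of (1, 0, 1) the pool is (4, 1, 3)
  run T_i (needs (2, 1, 2), free (4, 1, 3)); after release of (0, 1, 1) the pool is (4, 2, 4)
  run T_g (needs (1, 0, 4), free (4, 2, 4)); after release of (1, 1, 1) the pool is (5, 3, 5)


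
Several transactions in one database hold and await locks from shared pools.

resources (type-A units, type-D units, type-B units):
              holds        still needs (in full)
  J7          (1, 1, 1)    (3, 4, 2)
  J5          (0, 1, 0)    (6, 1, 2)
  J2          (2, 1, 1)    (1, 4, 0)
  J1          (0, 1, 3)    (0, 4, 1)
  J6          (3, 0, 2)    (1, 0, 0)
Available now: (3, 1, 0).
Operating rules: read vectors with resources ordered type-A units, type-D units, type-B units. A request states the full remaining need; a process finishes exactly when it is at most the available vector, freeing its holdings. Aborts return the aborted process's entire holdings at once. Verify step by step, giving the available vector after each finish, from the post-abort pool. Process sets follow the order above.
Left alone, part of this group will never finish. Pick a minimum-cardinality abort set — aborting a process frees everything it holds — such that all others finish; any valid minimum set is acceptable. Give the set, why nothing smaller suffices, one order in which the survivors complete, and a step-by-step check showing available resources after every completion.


The answer: abort J7 and J1.
Key observation: before aborting J7 and J1, J2 was permanently blocked — no order could ever run it; afterwards it completes at step 3.
No one abort is enough; case by case: J7 alone leaves J2 blocked (short on type-D units); J5 alone leaves J7 blocked (short on type-D units); J2 alone leaves J7 blocked (short on type-D units); J1 alone leaves J7 blocked (short on type-D units); J6 alone leaves J7 blocked (short on type-D units).
One survivor order: J6, J5, J2. Verifying each step (post-abort pool first):
  pool = (4, 3, 4)
  run J6 (needs (1, 0, 0), free (4, 3, 4)); after release of (3, 0, 2) the pool is (7, 3, 6)
  run J5 (needs (6, 1, 2), free (7, 3, 6)); after release of (0, 1, 0) the pool is (7, 4, 6)
  run J2 (needs (1, 4, 0), free (7, 4, 6)); after release of (2, 1, 1) the pool is (9, 5, 7)


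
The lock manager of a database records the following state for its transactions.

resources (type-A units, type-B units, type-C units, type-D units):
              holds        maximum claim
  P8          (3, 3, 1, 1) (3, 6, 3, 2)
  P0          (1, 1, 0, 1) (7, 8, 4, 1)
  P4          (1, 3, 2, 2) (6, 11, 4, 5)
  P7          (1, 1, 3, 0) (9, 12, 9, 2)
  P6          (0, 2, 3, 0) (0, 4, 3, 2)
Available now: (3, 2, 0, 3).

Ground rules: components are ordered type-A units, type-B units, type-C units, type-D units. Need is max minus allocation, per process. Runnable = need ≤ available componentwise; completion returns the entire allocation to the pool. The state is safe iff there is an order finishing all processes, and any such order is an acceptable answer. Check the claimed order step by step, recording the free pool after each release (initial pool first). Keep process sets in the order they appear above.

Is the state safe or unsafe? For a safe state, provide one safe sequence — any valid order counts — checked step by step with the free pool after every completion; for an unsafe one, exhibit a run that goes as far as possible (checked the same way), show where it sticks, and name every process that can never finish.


SAFE, for example via the order P6, P8, P0, P4, P7.
Key observation: the first exact fit in this order is P6 — it needs (0, 2, 0, 2) with (3, 2, 0, 3) free, meeting a requested resource to the last unit.
Walking it through:
  pool = (3, 2, 0, 3)
  run P6 (needs (0, 2, 0, 2), free (3, 2, 0, 3)); after release of (0, 2, 3, 0) the pool is (3, 4, 3, 3)
  run P8 (needs (0, 3, 2, 1), free (3, 4, 3, 3)); after release of (3, 3, 1, 1) the pool is (6, 7, 4, 4)
  run P0 (needs (6, 7, 4, 0), free (6, 7, 4, 4)); after release of (1, 1, 0, 1) the pool is (7, 8, 4, 5)
  run P4 (needs (5, 8, 2, 3), free (7, 8, 4, 5)); after release of (1, 3, 2, 2) the pool is (8, 11, 6, 7)
  run P7 (needs (8, 11, 6, 2), free (8, 11, 6, 7)); after release of (1, 1, 3, 0) the pool is (9, 12, 9, 7)


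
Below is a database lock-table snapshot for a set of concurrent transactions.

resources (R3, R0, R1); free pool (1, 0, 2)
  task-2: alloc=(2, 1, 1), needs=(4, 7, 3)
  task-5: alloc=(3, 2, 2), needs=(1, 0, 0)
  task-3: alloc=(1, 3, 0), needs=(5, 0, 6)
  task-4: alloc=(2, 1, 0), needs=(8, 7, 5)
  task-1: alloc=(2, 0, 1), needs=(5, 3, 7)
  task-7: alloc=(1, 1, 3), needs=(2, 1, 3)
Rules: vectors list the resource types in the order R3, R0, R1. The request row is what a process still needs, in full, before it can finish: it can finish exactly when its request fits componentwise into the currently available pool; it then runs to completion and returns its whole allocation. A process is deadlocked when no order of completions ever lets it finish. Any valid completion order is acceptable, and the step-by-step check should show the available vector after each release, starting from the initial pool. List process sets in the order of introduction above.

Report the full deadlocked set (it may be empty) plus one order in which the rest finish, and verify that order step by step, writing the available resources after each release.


The deadlocked set is task-2 and task-4.
Key observation: the wall is R0: completing task-5, task-7, task-1, task-3 brings the pool only to (8, 6, 8), and all the rest need more.
A valid finishing order for the others: task-5, task-7, task-1, task-3. Walking it through:
  pool = (1, 0, 2)
  run task-5 (needs (1, 0, 0), free (1, 0, 2)); after release of (3, 2, 2) the pool is (4, 2, 4)
  run task-7 (needs (2, 1, 3), free (4, 2, 4)); after release of (1, 1, 3) the pool is (5, 3, 7)
  run task-1 (needs (5, 3, 7), free (5, 3, 7)); after release of (2, 0, 1) the pool is (7, 3, 8)
  run task-3 (needs (5, 0, 6), free (7, 3, 8)); after release of (1, 3, 0) the pool is (8, 6, 8)
The blocked processes can never fit:
  blocked: task-2 wants (4, 7, 3), pool (8, 6, 8) — not enough R0
  blocked: task-4 wants (8, 7, 5), pool (8, 6, 8) — not enough R0


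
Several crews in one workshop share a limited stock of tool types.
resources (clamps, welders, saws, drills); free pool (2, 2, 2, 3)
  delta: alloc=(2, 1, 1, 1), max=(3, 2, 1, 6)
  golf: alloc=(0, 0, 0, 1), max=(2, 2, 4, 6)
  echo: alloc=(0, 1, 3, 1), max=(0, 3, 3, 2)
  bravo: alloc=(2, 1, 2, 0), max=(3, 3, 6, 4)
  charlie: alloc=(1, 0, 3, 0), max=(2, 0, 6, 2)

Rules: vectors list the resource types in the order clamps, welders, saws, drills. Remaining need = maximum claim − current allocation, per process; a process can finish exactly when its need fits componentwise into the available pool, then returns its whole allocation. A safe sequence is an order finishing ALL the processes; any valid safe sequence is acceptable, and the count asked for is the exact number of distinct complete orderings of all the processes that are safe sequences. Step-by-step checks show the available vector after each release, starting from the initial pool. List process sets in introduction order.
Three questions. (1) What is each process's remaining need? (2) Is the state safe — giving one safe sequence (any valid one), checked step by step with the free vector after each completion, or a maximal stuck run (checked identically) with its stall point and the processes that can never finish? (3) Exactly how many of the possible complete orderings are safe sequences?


(1) Remaining need (order clamps, welders, saws, drills):
  delta: (1, 1, 0, 5)
  golf: (2, 2, 4, 5)
  echo: (0, 2, 0, 1)
  bravo: (1, 2, 4, 4)
  charlie: (1, 0, 3, 2)
(2) UNSAFE.
Key observation: even finishing echo, charlie, bravo leaves just (5, 4, 10, 4) free — too little drills for any of the remaining processes.
A maximal execution: echo, charlie, bravo — then nothing else fits. Walking it through:
  pool = (2, 2, 2, 3)
  run echo (needs (0, 2, 0, 1), free (2, 2, 2, 3)); after release of (0, 1, 3, 1) the pool is (2, 3, 5, 4)
  run charlie (needs (1, 0, 3, 2), free (2, 3, 5, 4)); after release of (1, 0, 3, 0) the pool is (3, 3, 8, 4)
  run bravo (needs (1, 2, 4, 4), free (3, 3, 8, 4)); after release of (2, 1, 2, 0) the pool is (5, 4, 10, 4)
  blocked: delta wants (1, 1, 0, 5), pool (5, 4, 10, 4) — not enough drills
  blocked: golf wants (2, 2, 4, 5), pool (5, 4, 10, 4) — not enough drills
Permanently blocked: delta and golf.
(3) The exact count: 0 of the possible complete orderings are safe sequences.


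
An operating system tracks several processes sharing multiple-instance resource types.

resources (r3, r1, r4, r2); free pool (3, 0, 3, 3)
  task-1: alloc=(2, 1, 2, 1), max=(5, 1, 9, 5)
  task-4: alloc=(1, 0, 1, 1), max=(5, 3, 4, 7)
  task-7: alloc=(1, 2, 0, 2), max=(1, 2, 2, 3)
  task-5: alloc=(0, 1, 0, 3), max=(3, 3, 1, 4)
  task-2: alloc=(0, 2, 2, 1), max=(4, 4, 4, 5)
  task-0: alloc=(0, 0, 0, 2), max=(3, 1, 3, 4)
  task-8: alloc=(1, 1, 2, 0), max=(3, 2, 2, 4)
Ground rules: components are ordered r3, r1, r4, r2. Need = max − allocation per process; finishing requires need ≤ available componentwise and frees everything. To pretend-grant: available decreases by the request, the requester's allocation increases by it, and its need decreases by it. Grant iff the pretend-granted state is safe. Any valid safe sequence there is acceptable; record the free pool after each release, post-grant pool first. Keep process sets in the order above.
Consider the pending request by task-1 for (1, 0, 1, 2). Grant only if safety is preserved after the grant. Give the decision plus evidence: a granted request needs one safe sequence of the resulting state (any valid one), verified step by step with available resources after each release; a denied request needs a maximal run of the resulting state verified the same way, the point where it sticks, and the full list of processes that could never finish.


GRANT. The post-grant state is safe; one safe sequence: task-7, task-5, task-8, task-2, task-4, task-1, task-0.
Key observation: the grant leaves (2, 0, 2, 1) free — enough for task-7, whose release restarts the cascade.
Step-by-step check of the post-grant state:
  pool = (2, 0, 2, 1)
  task-7: need (0, 0, 2, 1) fits (2, 0, 2, 1); releases (1, 2, 0, 2), pool now (3, 2, 2, 3)
  task-5: need (3, 2, 1, 1) fits (3, 2, 2, 3); releases (0, 1, 0, 3), pool now (3, 3, 2, 6)
  task-8: need (2, 1, 0, 4) fits (3, 3, 2, 6); releases (1, 1, 2, 0), pool now (4, 4, 4, 6)
  task-2: need (4, 2, 2, 4) fits (4, 4, 4, 6); releases (0, 2, 2, 1), pool now (4, 6, 6, 7)
  task-4: need (4, 3, 3, 6) fits (4, 6, 6, 7); releases (1, 0, 1, 1), pool now (5, 6, 7, 8)
  task-1: need (2, 0, 6, 2) fits (5, 6, 7, 8); releases (3, 1, 3, 3), pool now (8, 7, 10, 11)
  task-0: need (3, 1, 3, 2) fits (8, 7, 10, 11); releases (0, 0, 0, 2), pool now (8, 7, 10, 13)


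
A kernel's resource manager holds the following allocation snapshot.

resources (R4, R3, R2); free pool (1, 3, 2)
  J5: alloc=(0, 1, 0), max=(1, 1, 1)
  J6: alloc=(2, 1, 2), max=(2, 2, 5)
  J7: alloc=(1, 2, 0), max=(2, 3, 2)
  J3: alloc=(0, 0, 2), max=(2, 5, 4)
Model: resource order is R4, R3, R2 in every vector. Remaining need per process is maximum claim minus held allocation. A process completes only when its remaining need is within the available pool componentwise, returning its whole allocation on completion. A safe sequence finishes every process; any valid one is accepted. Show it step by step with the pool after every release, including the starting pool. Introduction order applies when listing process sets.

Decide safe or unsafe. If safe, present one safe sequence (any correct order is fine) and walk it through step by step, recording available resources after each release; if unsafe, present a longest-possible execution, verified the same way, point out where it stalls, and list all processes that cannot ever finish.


SAFE. One safe sequence: J7, J5, J3, J6.
Key observation: the order's first zero-slack moment is J7 ((1, 1, 2) needed, (1, 3, 2) free — a requested resource with nothing to spare).
Check, step by step:
  pool = (1, 3, 2)
  J7: need (1, 1, 2) fits (1, 3, 2); releases (1, 2, 0), pool now (2, 5, 2)
  J5: need (1, 0, 1) fits (2, 5, 2); releases (0, 1, 0), pool now (2, 6, 2)
  J3: need (2, 5, 2) fits (2, 6, 2); releases (0, 0, 2), pool now (2, 6, 4)
  J6: need (0, 1, 3) fits (2, 6, 4); releases (2, 1, 2), pool now (4, 7, 6)
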